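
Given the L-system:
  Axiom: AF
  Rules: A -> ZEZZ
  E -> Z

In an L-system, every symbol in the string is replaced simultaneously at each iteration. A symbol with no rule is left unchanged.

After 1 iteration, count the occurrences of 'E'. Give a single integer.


Step 0: AF  (0 'E')
Step 1: ZEZZF  (1 'E')

Answer: 1


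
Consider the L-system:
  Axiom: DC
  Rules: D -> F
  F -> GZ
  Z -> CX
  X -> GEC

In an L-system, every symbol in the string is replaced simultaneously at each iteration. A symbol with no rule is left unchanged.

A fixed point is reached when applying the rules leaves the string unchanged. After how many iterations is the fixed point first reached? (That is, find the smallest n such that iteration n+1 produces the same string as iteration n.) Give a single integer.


Answer: 4

Derivation:
Step 0: DC
Step 1: FC
Step 2: GZC
Step 3: GCXC
Step 4: GCGECC
Step 5: GCGECC  (unchanged — fixed point at step 4)


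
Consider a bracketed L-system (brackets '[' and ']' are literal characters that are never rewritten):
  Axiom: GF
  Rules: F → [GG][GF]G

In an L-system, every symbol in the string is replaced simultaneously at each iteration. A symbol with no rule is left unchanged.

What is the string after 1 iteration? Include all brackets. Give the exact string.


Answer: G[GG][GF]G

Derivation:
Step 0: GF
Step 1: G[GG][GF]G


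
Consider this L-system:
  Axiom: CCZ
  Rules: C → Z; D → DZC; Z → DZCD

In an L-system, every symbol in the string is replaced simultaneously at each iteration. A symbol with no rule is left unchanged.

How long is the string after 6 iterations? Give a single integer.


Step 0: length = 3
Step 1: length = 6
Step 2: length = 19
Step 3: length = 53
Step 4: length = 150
Step 5: length = 425
Step 6: length = 1203

Answer: 1203


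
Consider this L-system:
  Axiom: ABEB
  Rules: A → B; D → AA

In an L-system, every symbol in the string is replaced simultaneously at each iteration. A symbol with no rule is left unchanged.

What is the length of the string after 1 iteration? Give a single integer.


Answer: 4

Derivation:
Step 0: length = 4
Step 1: length = 4


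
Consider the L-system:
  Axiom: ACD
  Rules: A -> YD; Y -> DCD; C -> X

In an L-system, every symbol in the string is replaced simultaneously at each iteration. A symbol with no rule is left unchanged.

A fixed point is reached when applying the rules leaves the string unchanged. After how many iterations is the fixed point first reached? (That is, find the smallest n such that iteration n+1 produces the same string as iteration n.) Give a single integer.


Answer: 3

Derivation:
Step 0: ACD
Step 1: YDXD
Step 2: DCDDXD
Step 3: DXDDXD
Step 4: DXDDXD  (unchanged — fixed point at step 3)


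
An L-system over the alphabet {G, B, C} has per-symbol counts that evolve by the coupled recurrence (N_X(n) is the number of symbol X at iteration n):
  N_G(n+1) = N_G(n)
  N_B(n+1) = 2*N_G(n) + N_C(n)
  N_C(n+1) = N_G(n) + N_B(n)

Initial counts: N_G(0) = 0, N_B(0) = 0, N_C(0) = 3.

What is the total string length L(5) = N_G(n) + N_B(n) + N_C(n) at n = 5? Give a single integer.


Answer: 3

Derivation:
Step 0: N_G=0, N_B=0, N_C=3, L=3
Step 1: N_G=0, N_B=3, N_C=0, L=3
Step 2: N_G=0, N_B=0, N_C=3, L=3
Step 3: N_G=0, N_B=3, N_C=0, L=3
Step 4: N_G=0, N_B=0, N_C=3, L=3
Step 5: N_G=0, N_B=3, N_C=0, L=3


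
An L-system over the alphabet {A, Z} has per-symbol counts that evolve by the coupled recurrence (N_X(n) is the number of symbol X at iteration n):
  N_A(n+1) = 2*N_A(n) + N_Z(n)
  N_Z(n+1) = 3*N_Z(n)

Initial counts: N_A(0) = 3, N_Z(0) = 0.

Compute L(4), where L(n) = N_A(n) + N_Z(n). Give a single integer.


Step 0: N_A=3, N_Z=0, L=3
Step 1: N_A=6, N_Z=0, L=6
Step 2: N_A=12, N_Z=0, L=12
Step 3: N_A=24, N_Z=0, L=24
Step 4: N_A=48, N_Z=0, L=48

Answer: 48


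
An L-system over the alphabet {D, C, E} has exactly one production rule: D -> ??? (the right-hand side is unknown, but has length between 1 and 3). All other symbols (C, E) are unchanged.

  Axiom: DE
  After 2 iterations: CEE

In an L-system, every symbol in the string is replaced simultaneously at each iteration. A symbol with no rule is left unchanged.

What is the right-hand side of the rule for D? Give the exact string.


Trying D -> CE:
  Step 0: DE
  Step 1: CEE
  Step 2: CEE
Matches the given result.

Answer: CE


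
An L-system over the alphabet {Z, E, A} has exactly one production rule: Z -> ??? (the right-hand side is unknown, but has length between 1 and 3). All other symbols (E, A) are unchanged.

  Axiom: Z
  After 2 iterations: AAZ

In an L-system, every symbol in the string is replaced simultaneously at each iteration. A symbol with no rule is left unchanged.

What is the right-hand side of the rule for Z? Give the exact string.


Trying Z -> AZ:
  Step 0: Z
  Step 1: AZ
  Step 2: AAZ
Matches the given result.

Answer: AZ


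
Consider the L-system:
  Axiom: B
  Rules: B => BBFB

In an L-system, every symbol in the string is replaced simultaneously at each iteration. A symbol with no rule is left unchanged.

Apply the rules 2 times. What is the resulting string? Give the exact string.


Step 0: B
Step 1: BBFB
Step 2: BBFBBBFBFBBFB

Answer: BBFBBBFBFBBFB


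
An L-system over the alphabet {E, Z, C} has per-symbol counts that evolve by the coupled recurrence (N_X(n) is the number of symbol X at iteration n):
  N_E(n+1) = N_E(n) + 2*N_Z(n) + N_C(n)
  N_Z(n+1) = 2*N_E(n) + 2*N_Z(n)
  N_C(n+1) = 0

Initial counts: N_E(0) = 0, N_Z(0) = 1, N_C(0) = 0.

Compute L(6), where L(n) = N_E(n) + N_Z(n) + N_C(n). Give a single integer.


Answer: 2258

Derivation:
Step 0: N_E=0, N_Z=1, N_C=0, L=1
Step 1: N_E=2, N_Z=2, N_C=0, L=4
Step 2: N_E=6, N_Z=8, N_C=0, L=14
Step 3: N_E=22, N_Z=28, N_C=0, L=50
Step 4: N_E=78, N_Z=100, N_C=0, L=178
Step 5: N_E=278, N_Z=356, N_C=0, L=634
Step 6: N_E=990, N_Z=1268, N_C=0, L=2258


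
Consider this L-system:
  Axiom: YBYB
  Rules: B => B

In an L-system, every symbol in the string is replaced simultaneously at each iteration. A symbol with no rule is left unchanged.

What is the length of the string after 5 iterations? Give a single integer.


Answer: 4

Derivation:
Step 0: length = 4
Step 1: length = 4
Step 2: length = 4
Step 3: length = 4
Step 4: length = 4
Step 5: length = 4


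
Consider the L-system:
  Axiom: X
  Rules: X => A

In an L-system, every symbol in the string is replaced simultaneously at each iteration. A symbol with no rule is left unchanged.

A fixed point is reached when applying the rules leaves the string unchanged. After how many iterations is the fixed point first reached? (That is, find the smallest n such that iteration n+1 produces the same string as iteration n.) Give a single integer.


Step 0: X
Step 1: A
Step 2: A  (unchanged — fixed point at step 1)

Answer: 1


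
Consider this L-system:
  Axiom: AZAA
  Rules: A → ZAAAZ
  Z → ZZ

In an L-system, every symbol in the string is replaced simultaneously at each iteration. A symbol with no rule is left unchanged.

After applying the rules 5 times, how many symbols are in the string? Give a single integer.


Answer: 2027

Derivation:
Step 0: length = 4
Step 1: length = 17
Step 2: length = 61
Step 3: length = 203
Step 4: length = 649
Step 5: length = 2027


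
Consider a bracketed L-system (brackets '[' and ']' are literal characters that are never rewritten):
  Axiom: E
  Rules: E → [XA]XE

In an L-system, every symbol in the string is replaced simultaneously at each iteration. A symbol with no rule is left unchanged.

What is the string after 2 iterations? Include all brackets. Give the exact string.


Answer: [XA]X[XA]XE

Derivation:
Step 0: E
Step 1: [XA]XE
Step 2: [XA]X[XA]XE


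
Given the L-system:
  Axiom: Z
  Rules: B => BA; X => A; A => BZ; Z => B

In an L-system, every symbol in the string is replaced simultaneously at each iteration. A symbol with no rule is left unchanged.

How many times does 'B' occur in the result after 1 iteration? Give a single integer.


Step 0: Z  (0 'B')
Step 1: B  (1 'B')

Answer: 1


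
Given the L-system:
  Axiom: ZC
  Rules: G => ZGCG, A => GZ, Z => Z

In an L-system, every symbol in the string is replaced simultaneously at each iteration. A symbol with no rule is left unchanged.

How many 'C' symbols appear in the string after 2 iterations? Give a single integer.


Step 0: ZC  (1 'C')
Step 1: ZC  (1 'C')
Step 2: ZC  (1 'C')

Answer: 1


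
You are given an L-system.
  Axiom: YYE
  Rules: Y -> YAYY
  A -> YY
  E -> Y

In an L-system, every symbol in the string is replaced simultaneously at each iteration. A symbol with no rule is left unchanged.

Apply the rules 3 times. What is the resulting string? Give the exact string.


Answer: YAYYYYYAYYYAYYYAYYYAYYYAYYYYYAYYYAYYYAYYYYYAYYYAYYYAYYYYYAYYYAYYYAYYYAYYYAYYYYYAYYYAYYYAYYYYYAYYYAYYYAYYYYYAYYYAYY

Derivation:
Step 0: YYE
Step 1: YAYYYAYYY
Step 2: YAYYYYYAYYYAYYYAYYYYYAYYYAYYYAYY
Step 3: YAYYYYYAYYYAYYYAYYYAYYYAYYYYYAYYYAYYYAYYYYYAYYYAYYYAYYYYYAYYYAYYYAYYYAYYYAYYYYYAYYYAYYYAYYYYYAYYYAYYYAYYYYYAYYYAYY


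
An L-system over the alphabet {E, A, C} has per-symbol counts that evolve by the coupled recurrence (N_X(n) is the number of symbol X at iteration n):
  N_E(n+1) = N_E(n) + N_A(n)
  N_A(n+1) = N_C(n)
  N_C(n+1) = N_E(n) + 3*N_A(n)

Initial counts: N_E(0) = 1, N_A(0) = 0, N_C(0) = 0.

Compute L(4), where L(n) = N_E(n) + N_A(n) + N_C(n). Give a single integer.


Step 0: N_E=1, N_A=0, N_C=0, L=1
Step 1: N_E=1, N_A=0, N_C=1, L=2
Step 2: N_E=1, N_A=1, N_C=1, L=3
Step 3: N_E=2, N_A=1, N_C=4, L=7
Step 4: N_E=3, N_A=4, N_C=5, L=12

Answer: 12


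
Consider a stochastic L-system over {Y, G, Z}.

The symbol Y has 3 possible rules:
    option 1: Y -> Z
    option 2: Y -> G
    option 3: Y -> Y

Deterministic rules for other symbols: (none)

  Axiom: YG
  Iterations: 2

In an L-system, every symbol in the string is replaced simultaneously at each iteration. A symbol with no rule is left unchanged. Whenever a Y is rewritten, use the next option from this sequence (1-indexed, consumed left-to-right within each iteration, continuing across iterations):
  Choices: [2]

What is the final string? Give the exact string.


Step 0: YG
Step 1: GG  (used choices [2])
Step 2: GG  (used choices [])

Answer: GG


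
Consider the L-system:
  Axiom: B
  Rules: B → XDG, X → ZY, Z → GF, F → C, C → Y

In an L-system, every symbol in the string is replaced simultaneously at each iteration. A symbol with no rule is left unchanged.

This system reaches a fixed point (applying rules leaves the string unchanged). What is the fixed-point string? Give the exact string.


Answer: GYYDG

Derivation:
Step 0: B
Step 1: XDG
Step 2: ZYDG
Step 3: GFYDG
Step 4: GCYDG
Step 5: GYYDG
Step 6: GYYDG  (unchanged — fixed point at step 5)


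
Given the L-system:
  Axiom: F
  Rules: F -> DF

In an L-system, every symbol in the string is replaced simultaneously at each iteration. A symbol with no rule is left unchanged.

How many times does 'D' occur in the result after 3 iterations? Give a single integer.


Step 0: F  (0 'D')
Step 1: DF  (1 'D')
Step 2: DDF  (2 'D')
Step 3: DDDF  (3 'D')

Answer: 3


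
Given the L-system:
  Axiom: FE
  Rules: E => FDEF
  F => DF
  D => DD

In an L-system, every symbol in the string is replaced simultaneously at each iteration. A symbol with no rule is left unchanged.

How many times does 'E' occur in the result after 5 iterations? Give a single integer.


Answer: 1

Derivation:
Step 0: FE  (1 'E')
Step 1: DFFDEF  (1 'E')
Step 2: DDDFDFDDFDEFDF  (1 'E')
Step 3: DDDDDDDFDDDFDDDDDFDDFDEFDFDDDF  (1 'E')
Step 4: DDDDDDDDDDDDDDDFDDDDDDDFDDDDDDDDDDDFDDDDDFDDFDEFDFDDDFDDDDDDDF  (1 'E')
Step 5: DDDDDDDDDDDDDDDDDDDDDDDDDDDDDDDFDDDDDDDDDDDDDDDFDDDDDDDDDDDDDDDDDDDDDDDFDDDDDDDDDDDFDDDDDFDDFDEFDFDDDFDDDDDDDFDDDDDDDDDDDDDDDF  (1 'E')


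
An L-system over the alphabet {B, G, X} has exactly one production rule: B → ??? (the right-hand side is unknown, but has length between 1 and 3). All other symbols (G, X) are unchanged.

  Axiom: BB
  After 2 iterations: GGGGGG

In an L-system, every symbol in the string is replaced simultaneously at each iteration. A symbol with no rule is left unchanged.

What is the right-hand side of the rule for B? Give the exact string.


Trying B → GGG:
  Step 0: BB
  Step 1: GGGGGG
  Step 2: GGGGGG
Matches the given result.

Answer: GGG


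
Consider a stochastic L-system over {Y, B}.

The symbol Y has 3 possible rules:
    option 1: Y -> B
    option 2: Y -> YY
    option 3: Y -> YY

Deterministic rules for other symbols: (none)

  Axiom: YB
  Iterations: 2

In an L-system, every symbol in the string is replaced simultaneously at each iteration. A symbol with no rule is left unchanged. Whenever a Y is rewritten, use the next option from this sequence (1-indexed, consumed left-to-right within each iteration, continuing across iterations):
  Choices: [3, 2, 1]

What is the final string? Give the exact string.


Answer: YYBB

Derivation:
Step 0: YB
Step 1: YYB  (used choices [3])
Step 2: YYBB  (used choices [2, 1])


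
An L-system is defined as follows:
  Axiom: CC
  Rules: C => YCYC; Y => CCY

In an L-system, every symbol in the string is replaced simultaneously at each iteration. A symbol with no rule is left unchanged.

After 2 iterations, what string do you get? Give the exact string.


Step 0: CC
Step 1: YCYCYCYC
Step 2: CCYYCYCCCYYCYCCCYYCYCCCYYCYC

Answer: CCYYCYCCCYYCYCCCYYCYCCCYYCYC


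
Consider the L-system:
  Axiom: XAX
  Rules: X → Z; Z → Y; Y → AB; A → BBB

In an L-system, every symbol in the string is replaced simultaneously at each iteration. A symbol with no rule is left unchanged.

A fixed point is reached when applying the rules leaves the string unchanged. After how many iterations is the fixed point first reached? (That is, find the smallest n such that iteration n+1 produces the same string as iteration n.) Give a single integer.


Step 0: XAX
Step 1: ZBBBZ
Step 2: YBBBY
Step 3: ABBBBAB
Step 4: BBBBBBBBBBB
Step 5: BBBBBBBBBBB  (unchanged — fixed point at step 4)

Answer: 4


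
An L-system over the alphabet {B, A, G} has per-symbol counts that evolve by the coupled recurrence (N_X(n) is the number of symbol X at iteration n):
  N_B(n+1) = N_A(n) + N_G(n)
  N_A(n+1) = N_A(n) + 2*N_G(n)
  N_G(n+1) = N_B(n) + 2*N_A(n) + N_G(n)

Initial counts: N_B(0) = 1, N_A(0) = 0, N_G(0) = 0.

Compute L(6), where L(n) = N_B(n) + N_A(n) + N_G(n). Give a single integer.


Answer: 469

Derivation:
Step 0: N_B=1, N_A=0, N_G=0, L=1
Step 1: N_B=0, N_A=0, N_G=1, L=1
Step 2: N_B=1, N_A=2, N_G=1, L=4
Step 3: N_B=3, N_A=4, N_G=6, L=13
Step 4: N_B=10, N_A=16, N_G=17, L=43
Step 5: N_B=33, N_A=50, N_G=59, L=142
Step 6: N_B=109, N_A=168, N_G=192, L=469


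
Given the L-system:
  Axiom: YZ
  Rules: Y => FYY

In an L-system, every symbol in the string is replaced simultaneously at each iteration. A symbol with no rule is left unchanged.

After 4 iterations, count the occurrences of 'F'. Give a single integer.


Step 0: YZ  (0 'F')
Step 1: FYYZ  (1 'F')
Step 2: FFYYFYYZ  (3 'F')
Step 3: FFFYYFYYFFYYFYYZ  (7 'F')
Step 4: FFFFYYFYYFFYYFYYFFFYYFYYFFYYFYYZ  (15 'F')

Answer: 15


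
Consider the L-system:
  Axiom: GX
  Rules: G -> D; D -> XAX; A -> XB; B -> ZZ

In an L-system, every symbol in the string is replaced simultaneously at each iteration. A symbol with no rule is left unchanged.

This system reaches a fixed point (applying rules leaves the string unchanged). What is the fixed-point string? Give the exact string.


Step 0: GX
Step 1: DX
Step 2: XAXX
Step 3: XXBXX
Step 4: XXZZXX
Step 5: XXZZXX  (unchanged — fixed point at step 4)

Answer: XXZZXX


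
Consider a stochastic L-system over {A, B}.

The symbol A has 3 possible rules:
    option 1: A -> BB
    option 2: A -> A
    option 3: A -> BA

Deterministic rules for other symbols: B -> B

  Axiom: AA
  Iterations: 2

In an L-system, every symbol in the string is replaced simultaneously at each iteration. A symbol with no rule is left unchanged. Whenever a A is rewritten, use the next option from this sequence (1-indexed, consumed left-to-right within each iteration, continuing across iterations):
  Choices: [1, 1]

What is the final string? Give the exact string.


Step 0: AA
Step 1: BBBB  (used choices [1, 1])
Step 2: BBBB  (used choices [])

Answer: BBBB


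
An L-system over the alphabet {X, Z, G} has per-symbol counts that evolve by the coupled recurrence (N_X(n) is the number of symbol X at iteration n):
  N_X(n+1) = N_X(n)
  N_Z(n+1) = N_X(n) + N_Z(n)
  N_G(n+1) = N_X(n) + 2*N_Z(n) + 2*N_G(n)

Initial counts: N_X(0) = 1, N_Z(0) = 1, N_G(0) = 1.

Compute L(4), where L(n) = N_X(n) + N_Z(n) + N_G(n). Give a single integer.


Answer: 89

Derivation:
Step 0: N_X=1, N_Z=1, N_G=1, L=3
Step 1: N_X=1, N_Z=2, N_G=5, L=8
Step 2: N_X=1, N_Z=3, N_G=15, L=19
Step 3: N_X=1, N_Z=4, N_G=37, L=42
Step 4: N_X=1, N_Z=5, N_G=83, L=89


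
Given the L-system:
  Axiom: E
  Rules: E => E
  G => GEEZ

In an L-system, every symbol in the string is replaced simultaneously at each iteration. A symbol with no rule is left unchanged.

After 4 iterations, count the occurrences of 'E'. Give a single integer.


Step 0: E  (1 'E')
Step 1: E  (1 'E')
Step 2: E  (1 'E')
Step 3: E  (1 'E')
Step 4: E  (1 'E')

Answer: 1


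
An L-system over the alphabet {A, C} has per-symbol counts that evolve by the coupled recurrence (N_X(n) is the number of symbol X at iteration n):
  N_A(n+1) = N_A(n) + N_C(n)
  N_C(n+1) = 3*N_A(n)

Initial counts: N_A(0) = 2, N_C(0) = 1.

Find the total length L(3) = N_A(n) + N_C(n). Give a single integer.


Step 0: N_A=2, N_C=1, L=3
Step 1: N_A=3, N_C=6, L=9
Step 2: N_A=9, N_C=9, L=18
Step 3: N_A=18, N_C=27, L=45

Answer: 45


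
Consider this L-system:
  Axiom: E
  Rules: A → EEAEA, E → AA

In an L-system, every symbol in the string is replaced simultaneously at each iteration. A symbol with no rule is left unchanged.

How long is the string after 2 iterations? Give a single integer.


Answer: 10

Derivation:
Step 0: length = 1
Step 1: length = 2
Step 2: length = 10


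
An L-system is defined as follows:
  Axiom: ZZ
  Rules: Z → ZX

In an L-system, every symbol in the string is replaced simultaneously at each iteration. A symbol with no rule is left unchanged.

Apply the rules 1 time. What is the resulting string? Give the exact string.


Answer: ZXZX

Derivation:
Step 0: ZZ
Step 1: ZXZX


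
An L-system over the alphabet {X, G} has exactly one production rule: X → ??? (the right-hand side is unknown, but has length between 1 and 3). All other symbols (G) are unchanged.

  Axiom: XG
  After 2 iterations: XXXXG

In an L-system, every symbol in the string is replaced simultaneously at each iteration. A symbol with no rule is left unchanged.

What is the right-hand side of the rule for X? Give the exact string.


Answer: XX

Derivation:
Trying X → XX:
  Step 0: XG
  Step 1: XXG
  Step 2: XXXXG
Matches the given result.


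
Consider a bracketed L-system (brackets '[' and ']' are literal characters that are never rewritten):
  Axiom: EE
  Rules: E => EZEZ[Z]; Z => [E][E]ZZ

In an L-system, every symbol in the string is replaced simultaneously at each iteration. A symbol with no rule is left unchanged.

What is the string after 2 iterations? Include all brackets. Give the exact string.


Answer: EZEZ[Z][E][E]ZZEZEZ[Z][E][E]ZZ[[E][E]ZZ]EZEZ[Z][E][E]ZZEZEZ[Z][E][E]ZZ[[E][E]ZZ]

Derivation:
Step 0: EE
Step 1: EZEZ[Z]EZEZ[Z]
Step 2: EZEZ[Z][E][E]ZZEZEZ[Z][E][E]ZZ[[E][E]ZZ]EZEZ[Z][E][E]ZZEZEZ[Z][E][E]ZZ[[E][E]ZZ]


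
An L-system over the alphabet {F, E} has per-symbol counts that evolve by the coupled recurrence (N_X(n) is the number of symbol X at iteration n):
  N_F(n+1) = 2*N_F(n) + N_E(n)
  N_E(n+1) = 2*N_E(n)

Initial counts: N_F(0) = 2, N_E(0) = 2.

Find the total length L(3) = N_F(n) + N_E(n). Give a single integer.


Answer: 56

Derivation:
Step 0: N_F=2, N_E=2, L=4
Step 1: N_F=6, N_E=4, L=10
Step 2: N_F=16, N_E=8, L=24
Step 3: N_F=40, N_E=16, L=56


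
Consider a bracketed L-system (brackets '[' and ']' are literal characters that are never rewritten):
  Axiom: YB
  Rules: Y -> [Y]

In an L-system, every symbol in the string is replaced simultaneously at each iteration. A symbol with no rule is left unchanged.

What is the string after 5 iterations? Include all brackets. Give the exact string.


Step 0: YB
Step 1: [Y]B
Step 2: [[Y]]B
Step 3: [[[Y]]]B
Step 4: [[[[Y]]]]B
Step 5: [[[[[Y]]]]]B

Answer: [[[[[Y]]]]]B


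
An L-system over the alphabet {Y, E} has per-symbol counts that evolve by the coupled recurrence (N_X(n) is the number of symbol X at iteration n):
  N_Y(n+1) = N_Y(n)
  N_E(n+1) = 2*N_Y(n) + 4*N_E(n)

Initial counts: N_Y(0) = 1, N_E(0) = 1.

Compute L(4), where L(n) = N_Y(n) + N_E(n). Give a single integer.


Step 0: N_Y=1, N_E=1, L=2
Step 1: N_Y=1, N_E=6, L=7
Step 2: N_Y=1, N_E=26, L=27
Step 3: N_Y=1, N_E=106, L=107
Step 4: N_Y=1, N_E=426, L=427

Answer: 427


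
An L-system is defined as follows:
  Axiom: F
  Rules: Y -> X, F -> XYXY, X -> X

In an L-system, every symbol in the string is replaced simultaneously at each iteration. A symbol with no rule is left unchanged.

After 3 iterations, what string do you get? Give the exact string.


Answer: XXXX

Derivation:
Step 0: F
Step 1: XYXY
Step 2: XXXX
Step 3: XXXX


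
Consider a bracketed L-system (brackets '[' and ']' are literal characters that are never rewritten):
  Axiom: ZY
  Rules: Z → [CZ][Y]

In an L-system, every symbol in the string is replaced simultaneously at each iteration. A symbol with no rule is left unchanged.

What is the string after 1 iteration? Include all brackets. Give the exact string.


Step 0: ZY
Step 1: [CZ][Y]Y

Answer: [CZ][Y]Y


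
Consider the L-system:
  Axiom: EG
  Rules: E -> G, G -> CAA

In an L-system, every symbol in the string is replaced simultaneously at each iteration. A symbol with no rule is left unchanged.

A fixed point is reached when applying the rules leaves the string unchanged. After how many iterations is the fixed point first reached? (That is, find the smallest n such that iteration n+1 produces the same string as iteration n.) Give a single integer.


Answer: 2

Derivation:
Step 0: EG
Step 1: GCAA
Step 2: CAACAA
Step 3: CAACAA  (unchanged — fixed point at step 2)


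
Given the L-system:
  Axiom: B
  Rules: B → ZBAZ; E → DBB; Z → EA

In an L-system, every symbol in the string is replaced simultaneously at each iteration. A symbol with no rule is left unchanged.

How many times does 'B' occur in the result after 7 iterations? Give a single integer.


Step 0: B  (1 'B')
Step 1: ZBAZ  (1 'B')
Step 2: EAZBAZAEA  (1 'B')
Step 3: DBBAEAZBAZAEAADBBA  (5 'B')
Step 4: DZBAZZBAZADBBAEAZBAZAEAADBBAADZBAZZBAZA  (9 'B')
Step 5: DEAZBAZAEAEAZBAZAEAADZBAZZBAZADBBAEAZBAZAEAADBBAADZBAZZBAZAADEAZBAZAEAEAZBAZAEAA  (13 'B')
Step 6: DDBBAEAZBAZAEAADBBADBBAEAZBAZAEAADBBAADEAZBAZAEAEAZBAZAEAADZBAZZBAZADBBAEAZBAZAEAADBBAADZBAZZBAZAADEAZBAZAEAEAZBAZAEAAADDBBAEAZBAZAEAADBBADBBAEAZBAZAEAADBBAA  (33 'B')
Step 7: DDZBAZZBAZADBBAEAZBAZAEAADBBAADZBAZZBAZADZBAZZBAZADBBAEAZBAZAEAADBBAADZBAZZBAZAADDBBAEAZBAZAEAADBBADBBAEAZBAZAEAADBBAADEAZBAZAEAEAZBAZAEAADZBAZZBAZADBBAEAZBAZAEAADBBAADZBAZZBAZAADEAZBAZAEAEAZBAZAEAAADDBBAEAZBAZAEAADBBADBBAEAZBAZAEAADBBAAADDZBAZZBAZADBBAEAZBAZAEAADBBAADZBAZZBAZADZBAZZBAZADBBAEAZBAZAEAADBBAADZBAZZBAZAA  (69 'B')

Answer: 69


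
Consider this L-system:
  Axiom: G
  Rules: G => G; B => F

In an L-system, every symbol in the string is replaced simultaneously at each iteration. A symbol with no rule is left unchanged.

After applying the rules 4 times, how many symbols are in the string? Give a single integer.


Step 0: length = 1
Step 1: length = 1
Step 2: length = 1
Step 3: length = 1
Step 4: length = 1

Answer: 1


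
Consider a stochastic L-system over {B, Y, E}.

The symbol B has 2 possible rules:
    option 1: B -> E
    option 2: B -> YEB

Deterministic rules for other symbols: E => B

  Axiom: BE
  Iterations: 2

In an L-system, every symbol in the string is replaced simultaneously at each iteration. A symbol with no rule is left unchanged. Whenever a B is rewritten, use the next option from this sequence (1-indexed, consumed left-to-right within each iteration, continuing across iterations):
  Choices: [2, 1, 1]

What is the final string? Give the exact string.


Step 0: BE
Step 1: YEBB  (used choices [2])
Step 2: YBEE  (used choices [1, 1])

Answer: YBEE


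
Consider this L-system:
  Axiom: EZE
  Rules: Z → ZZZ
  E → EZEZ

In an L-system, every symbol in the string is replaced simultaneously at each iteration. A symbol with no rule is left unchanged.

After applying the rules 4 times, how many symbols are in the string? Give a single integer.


Step 0: length = 3
Step 1: length = 11
Step 2: length = 37
Step 3: length = 119
Step 4: length = 373

Answer: 373


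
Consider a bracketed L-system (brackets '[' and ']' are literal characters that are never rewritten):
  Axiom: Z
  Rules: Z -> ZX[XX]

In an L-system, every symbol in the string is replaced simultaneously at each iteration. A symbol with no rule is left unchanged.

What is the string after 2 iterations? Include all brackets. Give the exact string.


Answer: ZX[XX]X[XX]

Derivation:
Step 0: Z
Step 1: ZX[XX]
Step 2: ZX[XX]X[XX]


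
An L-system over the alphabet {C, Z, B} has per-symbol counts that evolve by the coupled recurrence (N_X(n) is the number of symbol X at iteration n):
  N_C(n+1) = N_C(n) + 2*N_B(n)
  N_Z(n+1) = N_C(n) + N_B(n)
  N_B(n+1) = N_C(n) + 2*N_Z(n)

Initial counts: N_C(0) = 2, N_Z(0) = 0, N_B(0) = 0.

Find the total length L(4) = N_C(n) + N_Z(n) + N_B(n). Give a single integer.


Answer: 120

Derivation:
Step 0: N_C=2, N_Z=0, N_B=0, L=2
Step 1: N_C=2, N_Z=2, N_B=2, L=6
Step 2: N_C=6, N_Z=4, N_B=6, L=16
Step 3: N_C=18, N_Z=12, N_B=14, L=44
Step 4: N_C=46, N_Z=32, N_B=42, L=120


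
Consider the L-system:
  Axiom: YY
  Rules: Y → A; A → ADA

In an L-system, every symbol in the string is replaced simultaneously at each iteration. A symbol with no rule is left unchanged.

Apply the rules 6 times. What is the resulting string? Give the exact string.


Answer: ADADADADADADADADADADADADADADADADADADADADADADADADADADADADADADADAADADADADADADADADADADADADADADADADADADADADADADADADADADADADADADADA

Derivation:
Step 0: YY
Step 1: AA
Step 2: ADAADA
Step 3: ADADADAADADADA
Step 4: ADADADADADADADAADADADADADADADA
Step 5: ADADADADADADADADADADADADADADADAADADADADADADADADADADADADADADADA
Step 6: ADADADADADADADADADADADADADADADADADADADADADADADADADADADADADADADAADADADADADADADADADADADADADADADADADADADADADADADADADADADADADADADA


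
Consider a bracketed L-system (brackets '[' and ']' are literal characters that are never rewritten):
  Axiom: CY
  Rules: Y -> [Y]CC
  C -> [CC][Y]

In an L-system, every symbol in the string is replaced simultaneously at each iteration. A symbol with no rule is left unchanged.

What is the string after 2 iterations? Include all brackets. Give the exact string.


Answer: [[CC][Y][CC][Y]][[Y]CC][[Y]CC][CC][Y][CC][Y]

Derivation:
Step 0: CY
Step 1: [CC][Y][Y]CC
Step 2: [[CC][Y][CC][Y]][[Y]CC][[Y]CC][CC][Y][CC][Y]


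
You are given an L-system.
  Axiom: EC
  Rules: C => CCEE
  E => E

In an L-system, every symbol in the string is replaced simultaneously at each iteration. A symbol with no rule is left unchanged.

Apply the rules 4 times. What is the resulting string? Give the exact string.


Answer: ECCEECCEEEECCEECCEEEEEECCEECCEEEECCEECCEEEEEEEE

Derivation:
Step 0: EC
Step 1: ECCEE
Step 2: ECCEECCEEEE
Step 3: ECCEECCEEEECCEECCEEEEEE
Step 4: ECCEECCEEEECCEECCEEEEEECCEECCEEEECCEECCEEEEEEEE


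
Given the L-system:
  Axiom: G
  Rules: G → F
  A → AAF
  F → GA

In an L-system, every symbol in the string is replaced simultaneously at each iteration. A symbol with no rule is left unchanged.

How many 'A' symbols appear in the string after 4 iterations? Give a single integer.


Answer: 6

Derivation:
Step 0: G  (0 'A')
Step 1: F  (0 'A')
Step 2: GA  (1 'A')
Step 3: FAAF  (2 'A')
Step 4: GAAAFAAFGA  (6 'A')


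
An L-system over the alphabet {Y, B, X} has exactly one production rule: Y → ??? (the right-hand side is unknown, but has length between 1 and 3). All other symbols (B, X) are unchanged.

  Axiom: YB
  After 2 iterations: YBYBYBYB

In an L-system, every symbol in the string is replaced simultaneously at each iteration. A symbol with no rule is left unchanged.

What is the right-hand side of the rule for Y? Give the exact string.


Answer: YBY

Derivation:
Trying Y → YBY:
  Step 0: YB
  Step 1: YBYB
  Step 2: YBYBYBYB
Matches the given result.


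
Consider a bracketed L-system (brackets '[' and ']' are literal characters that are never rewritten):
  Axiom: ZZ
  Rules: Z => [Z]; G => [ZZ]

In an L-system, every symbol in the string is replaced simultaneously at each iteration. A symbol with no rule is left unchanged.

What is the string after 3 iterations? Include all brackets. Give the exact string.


Answer: [[[Z]]][[[Z]]]

Derivation:
Step 0: ZZ
Step 1: [Z][Z]
Step 2: [[Z]][[Z]]
Step 3: [[[Z]]][[[Z]]]


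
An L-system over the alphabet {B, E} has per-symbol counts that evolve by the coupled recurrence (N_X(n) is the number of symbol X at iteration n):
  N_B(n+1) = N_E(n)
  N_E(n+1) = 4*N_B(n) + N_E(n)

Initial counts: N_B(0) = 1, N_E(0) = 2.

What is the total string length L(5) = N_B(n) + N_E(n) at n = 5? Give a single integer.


Step 0: N_B=1, N_E=2, L=3
Step 1: N_B=2, N_E=6, L=8
Step 2: N_B=6, N_E=14, L=20
Step 3: N_B=14, N_E=38, L=52
Step 4: N_B=38, N_E=94, L=132
Step 5: N_B=94, N_E=246, L=340

Answer: 340


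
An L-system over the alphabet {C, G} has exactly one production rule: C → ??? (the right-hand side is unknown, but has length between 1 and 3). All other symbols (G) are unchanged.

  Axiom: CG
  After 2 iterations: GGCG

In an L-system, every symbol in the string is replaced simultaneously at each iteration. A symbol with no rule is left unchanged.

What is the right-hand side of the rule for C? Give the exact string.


Answer: GC

Derivation:
Trying C → GC:
  Step 0: CG
  Step 1: GCG
  Step 2: GGCG
Matches the given result.


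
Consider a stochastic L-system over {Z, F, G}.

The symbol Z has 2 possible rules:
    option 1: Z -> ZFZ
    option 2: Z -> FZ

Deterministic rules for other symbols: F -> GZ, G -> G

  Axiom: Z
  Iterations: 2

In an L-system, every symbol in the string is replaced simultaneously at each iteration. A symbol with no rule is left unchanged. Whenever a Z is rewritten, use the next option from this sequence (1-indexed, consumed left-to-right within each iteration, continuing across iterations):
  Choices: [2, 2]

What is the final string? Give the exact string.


Step 0: Z
Step 1: FZ  (used choices [2])
Step 2: GZFZ  (used choices [2])

Answer: GZFZ


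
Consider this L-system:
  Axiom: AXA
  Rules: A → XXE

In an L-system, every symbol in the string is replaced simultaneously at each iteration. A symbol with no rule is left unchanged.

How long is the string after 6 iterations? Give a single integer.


Step 0: length = 3
Step 1: length = 7
Step 2: length = 7
Step 3: length = 7
Step 4: length = 7
Step 5: length = 7
Step 6: length = 7

Answer: 7


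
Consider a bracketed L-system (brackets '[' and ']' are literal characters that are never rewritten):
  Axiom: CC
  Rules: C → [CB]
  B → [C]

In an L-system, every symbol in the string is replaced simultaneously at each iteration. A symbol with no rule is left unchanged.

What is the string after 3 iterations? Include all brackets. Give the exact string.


Answer: [[[CB][C]][[CB]]][[[CB][C]][[CB]]]

Derivation:
Step 0: CC
Step 1: [CB][CB]
Step 2: [[CB][C]][[CB][C]]
Step 3: [[[CB][C]][[CB]]][[[CB][C]][[CB]]]


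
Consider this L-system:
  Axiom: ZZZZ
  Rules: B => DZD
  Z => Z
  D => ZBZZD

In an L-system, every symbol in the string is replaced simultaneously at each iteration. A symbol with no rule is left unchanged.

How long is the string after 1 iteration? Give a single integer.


Answer: 4

Derivation:
Step 0: length = 4
Step 1: length = 4


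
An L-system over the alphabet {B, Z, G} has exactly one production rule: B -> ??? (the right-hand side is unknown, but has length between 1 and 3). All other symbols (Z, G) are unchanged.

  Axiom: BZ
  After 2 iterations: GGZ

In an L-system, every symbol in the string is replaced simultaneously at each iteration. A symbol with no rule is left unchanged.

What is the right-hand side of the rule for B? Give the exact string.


Trying B -> GG:
  Step 0: BZ
  Step 1: GGZ
  Step 2: GGZ
Matches the given result.

Answer: GG


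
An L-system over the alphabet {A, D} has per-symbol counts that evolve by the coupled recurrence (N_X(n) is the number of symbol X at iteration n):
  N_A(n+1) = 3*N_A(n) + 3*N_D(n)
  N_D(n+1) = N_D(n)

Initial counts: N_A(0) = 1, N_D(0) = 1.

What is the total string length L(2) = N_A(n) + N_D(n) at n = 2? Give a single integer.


Answer: 22

Derivation:
Step 0: N_A=1, N_D=1, L=2
Step 1: N_A=6, N_D=1, L=7
Step 2: N_A=21, N_D=1, L=22


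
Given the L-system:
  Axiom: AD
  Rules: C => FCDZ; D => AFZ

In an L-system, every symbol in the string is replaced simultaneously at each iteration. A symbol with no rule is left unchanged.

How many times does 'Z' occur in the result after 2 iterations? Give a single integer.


Step 0: AD  (0 'Z')
Step 1: AAFZ  (1 'Z')
Step 2: AAFZ  (1 'Z')

Answer: 1


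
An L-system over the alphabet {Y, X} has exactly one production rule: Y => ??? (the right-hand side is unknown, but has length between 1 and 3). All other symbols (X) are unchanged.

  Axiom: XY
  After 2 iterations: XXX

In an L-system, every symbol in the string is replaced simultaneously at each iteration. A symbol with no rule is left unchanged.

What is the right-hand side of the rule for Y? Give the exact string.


Answer: XX

Derivation:
Trying Y => XX:
  Step 0: XY
  Step 1: XXX
  Step 2: XXX
Matches the given result.


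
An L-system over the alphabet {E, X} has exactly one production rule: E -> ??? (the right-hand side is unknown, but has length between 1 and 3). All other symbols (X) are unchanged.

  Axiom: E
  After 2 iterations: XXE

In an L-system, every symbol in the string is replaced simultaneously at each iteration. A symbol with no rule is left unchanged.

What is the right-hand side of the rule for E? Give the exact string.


Trying E -> XE:
  Step 0: E
  Step 1: XE
  Step 2: XXE
Matches the given result.

Answer: XE


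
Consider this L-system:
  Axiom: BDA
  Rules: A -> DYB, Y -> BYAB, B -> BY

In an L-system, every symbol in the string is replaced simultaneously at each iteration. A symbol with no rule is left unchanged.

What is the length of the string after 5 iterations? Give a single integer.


Answer: 260

Derivation:
Step 0: length = 3
Step 1: length = 6
Step 2: length = 14
Step 3: length = 36
Step 4: length = 96
Step 5: length = 260


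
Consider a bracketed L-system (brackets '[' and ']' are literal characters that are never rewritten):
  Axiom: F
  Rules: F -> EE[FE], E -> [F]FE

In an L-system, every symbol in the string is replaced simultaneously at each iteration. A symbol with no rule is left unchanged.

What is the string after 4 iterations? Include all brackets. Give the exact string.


Step 0: F
Step 1: EE[FE]
Step 2: [F]FE[F]FE[EE[FE][F]FE]
Step 3: [EE[FE]]EE[FE][F]FE[EE[FE]]EE[FE][F]FE[[F]FE[F]FE[EE[FE][F]FE][EE[FE]]EE[FE][F]FE]
Step 4: [[F]FE[F]FE[EE[FE][F]FE]][F]FE[F]FE[EE[FE][F]FE][EE[FE]]EE[FE][F]FE[[F]FE[F]FE[EE[FE][F]FE]][F]FE[F]FE[EE[FE][F]FE][EE[FE]]EE[FE][F]FE[[EE[FE]]EE[FE][F]FE[EE[FE]]EE[FE][F]FE[[F]FE[F]FE[EE[FE][F]FE][EE[FE]]EE[FE][F]FE][[F]FE[F]FE[EE[FE][F]FE]][F]FE[F]FE[EE[FE][F]FE][EE[FE]]EE[FE][F]FE]

Answer: [[F]FE[F]FE[EE[FE][F]FE]][F]FE[F]FE[EE[FE][F]FE][EE[FE]]EE[FE][F]FE[[F]FE[F]FE[EE[FE][F]FE]][F]FE[F]FE[EE[FE][F]FE][EE[FE]]EE[FE][F]FE[[EE[FE]]EE[FE][F]FE[EE[FE]]EE[FE][F]FE[[F]FE[F]FE[EE[FE][F]FE][EE[FE]]EE[FE][F]FE][[F]FE[F]FE[EE[FE][F]FE]][F]FE[F]FE[EE[FE][F]FE][EE[FE]]EE[FE][F]FE]


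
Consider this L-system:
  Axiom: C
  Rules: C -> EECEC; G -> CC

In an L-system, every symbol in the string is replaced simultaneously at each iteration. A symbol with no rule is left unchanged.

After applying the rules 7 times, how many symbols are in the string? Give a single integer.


Step 0: length = 1
Step 1: length = 5
Step 2: length = 13
Step 3: length = 29
Step 4: length = 61
Step 5: length = 125
Step 6: length = 253
Step 7: length = 509

Answer: 509


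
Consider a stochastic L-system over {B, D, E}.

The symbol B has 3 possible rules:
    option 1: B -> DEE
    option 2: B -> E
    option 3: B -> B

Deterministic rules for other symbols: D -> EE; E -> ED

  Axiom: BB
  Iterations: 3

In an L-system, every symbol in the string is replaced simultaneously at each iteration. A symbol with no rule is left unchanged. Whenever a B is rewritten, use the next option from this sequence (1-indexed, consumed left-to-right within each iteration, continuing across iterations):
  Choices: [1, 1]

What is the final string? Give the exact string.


Step 0: BB
Step 1: DEEDEE  (used choices [1, 1])
Step 2: EEEDEDEEEDED  (used choices [])
Step 3: EDEDEDEEEDEEEDEDEDEEEDEE  (used choices [])

Answer: EDEDEDEEEDEEEDEDEDEEEDEE


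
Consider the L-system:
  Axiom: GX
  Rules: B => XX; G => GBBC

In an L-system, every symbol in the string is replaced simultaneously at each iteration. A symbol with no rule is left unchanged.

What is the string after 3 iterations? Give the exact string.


Answer: GBBCXXXXCXXXXCX

Derivation:
Step 0: GX
Step 1: GBBCX
Step 2: GBBCXXXXCX
Step 3: GBBCXXXXCXXXXCX


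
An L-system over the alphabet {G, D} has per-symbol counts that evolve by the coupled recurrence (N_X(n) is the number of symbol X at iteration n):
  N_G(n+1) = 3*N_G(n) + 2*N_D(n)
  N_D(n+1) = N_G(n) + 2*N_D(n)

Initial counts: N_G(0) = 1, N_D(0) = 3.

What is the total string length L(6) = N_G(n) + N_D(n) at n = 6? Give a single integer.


Step 0: N_G=1, N_D=3, L=4
Step 1: N_G=9, N_D=7, L=16
Step 2: N_G=41, N_D=23, L=64
Step 3: N_G=169, N_D=87, L=256
Step 4: N_G=681, N_D=343, L=1024
Step 5: N_G=2729, N_D=1367, L=4096
Step 6: N_G=10921, N_D=5463, L=16384

Answer: 16384


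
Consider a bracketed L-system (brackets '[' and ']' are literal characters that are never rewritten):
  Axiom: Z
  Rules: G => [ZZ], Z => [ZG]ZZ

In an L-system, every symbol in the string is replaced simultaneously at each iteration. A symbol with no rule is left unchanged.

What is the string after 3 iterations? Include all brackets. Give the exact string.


Answer: [[[ZG]ZZ[ZZ]][ZG]ZZ[ZG]ZZ[[ZG]ZZ[ZG]ZZ]][[ZG]ZZ[ZZ]][ZG]ZZ[ZG]ZZ[[ZG]ZZ[ZZ]][ZG]ZZ[ZG]ZZ

Derivation:
Step 0: Z
Step 1: [ZG]ZZ
Step 2: [[ZG]ZZ[ZZ]][ZG]ZZ[ZG]ZZ
Step 3: [[[ZG]ZZ[ZZ]][ZG]ZZ[ZG]ZZ[[ZG]ZZ[ZG]ZZ]][[ZG]ZZ[ZZ]][ZG]ZZ[ZG]ZZ[[ZG]ZZ[ZZ]][ZG]ZZ[ZG]ZZ


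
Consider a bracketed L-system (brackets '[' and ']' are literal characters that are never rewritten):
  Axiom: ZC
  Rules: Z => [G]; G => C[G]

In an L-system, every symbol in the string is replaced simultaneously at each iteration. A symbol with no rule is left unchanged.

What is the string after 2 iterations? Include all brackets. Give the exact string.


Answer: [C[G]]C

Derivation:
Step 0: ZC
Step 1: [G]C
Step 2: [C[G]]C


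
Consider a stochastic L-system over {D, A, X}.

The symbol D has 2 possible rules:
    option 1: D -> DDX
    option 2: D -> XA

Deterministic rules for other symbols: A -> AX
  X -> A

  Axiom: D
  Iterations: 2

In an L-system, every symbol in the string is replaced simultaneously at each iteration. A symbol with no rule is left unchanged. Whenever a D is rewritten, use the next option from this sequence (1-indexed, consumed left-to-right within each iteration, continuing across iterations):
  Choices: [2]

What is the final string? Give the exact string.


Answer: AAX

Derivation:
Step 0: D
Step 1: XA  (used choices [2])
Step 2: AAX  (used choices [])


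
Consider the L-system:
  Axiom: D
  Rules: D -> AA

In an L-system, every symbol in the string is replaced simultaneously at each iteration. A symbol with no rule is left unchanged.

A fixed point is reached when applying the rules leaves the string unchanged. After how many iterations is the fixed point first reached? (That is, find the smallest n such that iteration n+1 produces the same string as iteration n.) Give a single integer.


Answer: 1

Derivation:
Step 0: D
Step 1: AA
Step 2: AA  (unchanged — fixed point at step 1)
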